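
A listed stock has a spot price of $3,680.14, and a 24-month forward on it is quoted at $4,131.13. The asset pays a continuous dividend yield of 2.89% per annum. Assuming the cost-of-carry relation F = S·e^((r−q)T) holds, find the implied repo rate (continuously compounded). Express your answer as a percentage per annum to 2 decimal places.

From F = S·e^((r−q)T): (r − q) = ln(F/S)/T
ln(4131.13/3680.14) = ln(1.122547) = 0.115600
(r − q) = 0.115600 / (24/12) = 0.057800
r = ln(F/S)/T + q = 0.057800 + 0.0289 = 0.086700
r = 8.67%

8.67%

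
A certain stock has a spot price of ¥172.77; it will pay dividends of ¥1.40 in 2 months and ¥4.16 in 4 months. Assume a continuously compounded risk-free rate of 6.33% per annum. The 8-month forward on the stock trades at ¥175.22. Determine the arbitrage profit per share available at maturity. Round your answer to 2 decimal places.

PV(dividends) I = 1.40·e^(−0.0633·2/12) + 4.16·e^(−0.0633·4/12) = 5.4585
Fair forward F* = (S − I)·e^(rT) = (172.77 − 5.4585)·e^0.042200 = 167.3115 × 1.043103 = 174.5231
Market ¥175.22 > fair 174.5231: forward overpriced → cash-and-carry (borrow at r, buy the stock and collect the dividends, short the forward).
Profit at T = |F_mkt − F*| = |175.22 − 174.5231| = ¥0.70 per share

¥0.70 per share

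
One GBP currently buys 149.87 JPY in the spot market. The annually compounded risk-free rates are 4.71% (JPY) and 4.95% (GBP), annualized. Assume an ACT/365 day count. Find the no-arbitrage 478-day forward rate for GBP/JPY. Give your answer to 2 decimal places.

By covered interest parity, F = S · (1+r_JPY)^T / (1+r_GBP)^T
= 149.87 × 1.062127 / 1.065316 = 149.87 × 0.997007
F = 149.42 JPY per GBP

149.42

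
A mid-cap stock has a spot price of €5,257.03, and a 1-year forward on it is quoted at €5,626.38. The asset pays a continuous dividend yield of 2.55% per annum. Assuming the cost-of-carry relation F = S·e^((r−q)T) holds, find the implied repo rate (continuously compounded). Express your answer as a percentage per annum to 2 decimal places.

9.34%

From F = S·e^((r−q)T): (r − q) = ln(F/S)/T
ln(5626.38/5257.03) = ln(1.070258) = 0.067900
(r − q) = 0.067900 / (1) = 0.067900
r = ln(F/S)/T + q = 0.067900 + 0.0255 = 0.093400
r = 9.34%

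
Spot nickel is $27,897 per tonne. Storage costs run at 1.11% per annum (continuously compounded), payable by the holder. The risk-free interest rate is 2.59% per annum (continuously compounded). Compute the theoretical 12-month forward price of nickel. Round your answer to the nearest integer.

$28,949 per tonne

Net carry = r + u − y = 0.0259 + 0.0111 − 0.0000 = 0.0370
F = S·e^((r+u−y)T) = 27897 · e^(0.0370 × 12/12) = 27897 · e^0.037000
= 27897 × 1.037693 = $28,949 per tonne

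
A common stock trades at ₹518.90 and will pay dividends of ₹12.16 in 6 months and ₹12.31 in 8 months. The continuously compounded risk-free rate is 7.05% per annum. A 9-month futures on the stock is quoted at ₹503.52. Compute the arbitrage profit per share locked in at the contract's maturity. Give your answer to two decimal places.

₹18.80 per share

PV(dividends) I = 12.16·e^(−0.0705·6/12) + 12.31·e^(−0.0705·8/12) = 23.4836
Fair futures F* = (S − I)·e^(rT) = (518.90 − 23.4836)·e^0.052875 = 495.4164 × 1.054298 = 522.3165
Market ₹503.52 < fair 522.3165: forward underpriced → reverse cash-and-carry (short the stock, invest proceeds at r, pay the dividends, go long the forward).
Profit at T = |F_mkt − F*| = |503.52 − 522.3165| = ₹18.80 per share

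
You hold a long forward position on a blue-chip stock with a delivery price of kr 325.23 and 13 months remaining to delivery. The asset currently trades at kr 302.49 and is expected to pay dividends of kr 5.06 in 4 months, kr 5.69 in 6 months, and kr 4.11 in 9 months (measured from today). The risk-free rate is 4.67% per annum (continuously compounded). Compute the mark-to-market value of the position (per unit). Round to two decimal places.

-kr 21.20

PV(remaining dividends) I = 5.06·e^(−0.0467·4/12) + 5.69·e^(−0.0467·6/12) + 4.11·e^(−0.0467·9/12) = 14.5091
Current forward F = (S − I)·e^(rT) = (302.49 − 14.5091)·e^(0.0467·13/12) = 287.9809 × 1.051893 = 302.9251
Value (long) = (F − K)·e^(−rT) = (302.9251 − 325.23) × 0.950667 = -21.2045
Value = -kr 21.20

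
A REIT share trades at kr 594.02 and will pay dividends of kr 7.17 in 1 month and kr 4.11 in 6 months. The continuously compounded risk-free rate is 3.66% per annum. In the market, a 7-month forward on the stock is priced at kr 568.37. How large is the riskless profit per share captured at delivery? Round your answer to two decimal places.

kr 27.04 per share

PV(dividends) I = 7.17·e^(−0.0366·1/12) + 4.11·e^(−0.0366·6/12) = 11.1836
Fair forward F* = (S − I)·e^(rT) = (594.02 − 11.1836)·e^0.021350 = 582.8364 × 1.021580 = 595.4140
Market kr 568.37 < fair 595.4140: forward underpriced → reverse cash-and-carry (short the stock, invest proceeds at r, pay the dividends, go long the forward).
Profit at T = |F_mkt − F*| = |568.37 − 595.4140| = kr 27.04 per share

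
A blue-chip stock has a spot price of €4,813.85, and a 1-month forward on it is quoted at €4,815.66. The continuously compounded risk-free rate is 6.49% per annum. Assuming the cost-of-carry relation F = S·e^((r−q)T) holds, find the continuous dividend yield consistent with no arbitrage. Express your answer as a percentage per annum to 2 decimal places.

From F = S·e^((r−q)T): (r − q) = ln(F/S)/T
ln(4815.66/4813.85) = ln(1.000376) = 0.000376
(r − q) = 0.000376 / (1/12) = 0.004512
q = r − ln(F/S)/T = 0.0649 − 0.004512 = 0.060388
q = 6.04%

6.04%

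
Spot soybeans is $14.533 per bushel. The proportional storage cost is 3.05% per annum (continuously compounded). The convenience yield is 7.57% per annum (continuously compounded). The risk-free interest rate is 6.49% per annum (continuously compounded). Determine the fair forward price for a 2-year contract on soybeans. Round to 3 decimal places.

$15.117 per bushel

Net carry = r + u − y = 0.0649 + 0.0305 − 0.0757 = 0.0197
F = S·e^((r+u−y)T) = 14.533 · e^(0.0197 × 2) = 14.533 · e^0.039400
= 14.533 × 1.040186 = $15.117 per bushel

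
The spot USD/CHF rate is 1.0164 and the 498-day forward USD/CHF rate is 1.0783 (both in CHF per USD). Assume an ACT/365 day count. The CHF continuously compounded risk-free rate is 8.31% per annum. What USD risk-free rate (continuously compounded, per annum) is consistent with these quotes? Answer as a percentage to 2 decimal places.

3.98%

F = S·e^((r_CHF − r_USD)T) ⇒ r_USD = r_CHF − ln(F/S)/T
ln(1.0783/1.0164) = 0.059119; /(498/365) = 0.043330
r_USD = 0.0831 − 0.043330 = 0.039770
r_USD = 3.98%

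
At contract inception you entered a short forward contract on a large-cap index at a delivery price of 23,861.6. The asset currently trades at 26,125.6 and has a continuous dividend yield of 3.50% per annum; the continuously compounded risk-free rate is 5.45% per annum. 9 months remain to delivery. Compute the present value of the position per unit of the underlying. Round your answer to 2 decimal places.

Current fair forward for the remaining 9 months: F = S·e^((r − q)·T), (r − q) = 0.0545 − 0.0350 = 0.0195
F = 26125.6 · e^(0.0195 × 9/12) = 26125.6 × 1.01473247 = 26510.4946
Value of long forward = (F − K)·e^(−rT) = (26510.4946 − 23861.6) · e^(−0.0545·9/12)
= 2648.8946 × 0.95994912 = 2542.80
Short position value = −(long value) = -2542.80

-2542.80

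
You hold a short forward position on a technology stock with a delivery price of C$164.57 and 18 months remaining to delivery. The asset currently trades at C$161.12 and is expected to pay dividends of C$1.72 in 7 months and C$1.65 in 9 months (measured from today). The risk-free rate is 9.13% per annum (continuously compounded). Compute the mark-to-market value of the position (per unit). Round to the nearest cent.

-C$14.44

PV(remaining dividends) I = 1.72·e^(−0.0913·7/12) + 1.65·e^(−0.0913·9/12) = 3.1716
Current forward F = (S − I)·e^(rT) = (161.12 − 3.1716)·e^(0.0913·18/12) = 157.9484 × 1.146771 = 181.1306
Value (long) = (F − K)·e^(−rT) = (181.1306 − 164.57) × 0.872014 = 14.4411
Short position value = −(long value) = -C$14.44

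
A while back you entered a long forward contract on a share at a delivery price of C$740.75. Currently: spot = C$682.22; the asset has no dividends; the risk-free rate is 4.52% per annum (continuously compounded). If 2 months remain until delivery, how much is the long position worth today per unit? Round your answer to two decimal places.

-C$52.97

Current fair forward for the remaining 2 months: F = S·e^(r·T), r = 0.0452
F = 682.22 · e^(0.0452 × 2/12) = 682.22 × 1.007562 = 687.3789
Value of long forward = (F − K)·e^(−rT) = (687.3789 − 740.75) · e^(−0.0452·2/12)
= -53.3711 × 0.992495 = -52.97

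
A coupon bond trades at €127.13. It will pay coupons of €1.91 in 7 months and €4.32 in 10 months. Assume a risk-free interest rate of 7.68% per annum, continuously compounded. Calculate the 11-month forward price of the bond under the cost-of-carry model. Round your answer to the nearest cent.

€130.10

PV(coupons) I = 1.91·e^(−0.0768·7/12) + 4.32·e^(−0.0768·10/12)
I = 1.8263 + 4.0522 = 5.8785
F = (S − I)·e^(rT) = (127.13 − 5.8785) · e^(0.0768·11/12)
= 121.2515 · e^0.070400 = 121.2515 × 1.072937 = €130.10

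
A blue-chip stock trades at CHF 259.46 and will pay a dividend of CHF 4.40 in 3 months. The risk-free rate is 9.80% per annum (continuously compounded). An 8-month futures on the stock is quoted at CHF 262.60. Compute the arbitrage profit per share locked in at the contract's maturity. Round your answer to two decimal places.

PV(dividends) I = 4.40·e^(−0.0980·3/12) = 4.2935
Fair futures F* = (S − I)·e^(rT) = (259.46 − 4.2935)·e^0.065333 = 255.1665 × 1.067514 = 272.3938
Market CHF 262.60 < fair 272.3938: forward underpriced → reverse cash-and-carry (short the stock, invest proceeds at r, pay the dividends, go long the forward).
Profit at T = |F_mkt − F*| = |262.60 − 272.3938| = CHF 9.79 per share

CHF 9.79 per share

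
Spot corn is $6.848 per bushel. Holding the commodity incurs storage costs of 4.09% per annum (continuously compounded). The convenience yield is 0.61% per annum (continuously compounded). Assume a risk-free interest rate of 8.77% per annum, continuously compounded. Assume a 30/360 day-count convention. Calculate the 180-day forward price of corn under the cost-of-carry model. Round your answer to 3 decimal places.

$7.281 per bushel

Net carry = r + u − y = 0.0877 + 0.0409 − 0.0061 = 0.1225
F = S·e^((r+u−y)T) = 6.848 · e^(0.1225 × 180/360) = 6.848 · e^0.061250
= 6.848 × 1.063165 = $7.281 per bushel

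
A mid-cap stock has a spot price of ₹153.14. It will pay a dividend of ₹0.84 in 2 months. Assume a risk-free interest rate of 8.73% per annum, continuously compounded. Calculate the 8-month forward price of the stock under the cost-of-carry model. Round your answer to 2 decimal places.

PV(dividends) I = 0.84·e^(−0.0873·2/12)
I = 0.8279
F = (S − I)·e^(rT) = (153.14 − 0.8279) · e^(0.0873·8/12)
= 152.3121 · e^0.058200 = 152.3121 × 1.059927 = ₹161.44

₹161.44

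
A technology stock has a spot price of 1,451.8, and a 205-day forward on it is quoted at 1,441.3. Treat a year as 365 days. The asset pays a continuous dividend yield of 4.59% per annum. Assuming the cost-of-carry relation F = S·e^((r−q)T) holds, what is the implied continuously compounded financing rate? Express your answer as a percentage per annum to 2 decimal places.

From F = S·e^((r−q)T): (r − q) = ln(F/S)/T
ln(1441.3/1451.8) = ln(0.992768) = -0.007258
(r − q) = -0.007258 / (205/365) = -0.012923
r = ln(F/S)/T + q = -0.012923 + 0.0459 = 0.032977
r = 3.30%

3.30%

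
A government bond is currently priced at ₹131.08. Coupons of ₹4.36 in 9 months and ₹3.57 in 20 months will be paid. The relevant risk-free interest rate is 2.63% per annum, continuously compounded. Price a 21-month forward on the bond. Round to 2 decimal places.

₹129.20

PV(coupons) I = 4.36·e^(−0.0263·9/12) + 3.57·e^(−0.0263·20/12)
I = 4.2748 + 3.4169 = 7.6917
F = (S − I)·e^(rT) = (131.08 − 7.6917) · e^(0.0263·21/12)
= 123.3883 · e^0.046025 = 123.3883 × 1.047101 = ₹129.20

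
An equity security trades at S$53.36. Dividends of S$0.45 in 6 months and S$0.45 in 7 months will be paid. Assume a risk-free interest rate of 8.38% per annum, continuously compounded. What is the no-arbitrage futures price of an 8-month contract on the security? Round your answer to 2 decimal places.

PV(dividends) I = 0.45·e^(−0.0838·6/12) + 0.45·e^(−0.0838·7/12)
I = 0.4315 + 0.4285 = 0.8600
F = (S − I)·e^(rT) = (53.36 − 0.8600) · e^(0.0838·8/12)
= 52.5000 · e^0.055867 = 52.5000 × 1.057457 = S$55.52

S$55.52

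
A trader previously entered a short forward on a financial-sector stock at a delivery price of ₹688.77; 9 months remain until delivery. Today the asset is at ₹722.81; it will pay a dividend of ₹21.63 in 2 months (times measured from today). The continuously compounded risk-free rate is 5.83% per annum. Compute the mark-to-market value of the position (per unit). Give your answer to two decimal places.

PV(remaining dividends) I = 21.63·e^(−0.0583·2/12) = 21.4208
Current forward F = (S − I)·e^(rT) = (722.81 − 21.4208)·e^(0.0583·9/12) = 701.3892 × 1.044695 = 732.7378
Value (long) = (F − K)·e^(−rT) = (732.7378 − 688.77) × 0.957217 = 42.0867
Short position value = −(long value) = -₹42.09

-₹42.09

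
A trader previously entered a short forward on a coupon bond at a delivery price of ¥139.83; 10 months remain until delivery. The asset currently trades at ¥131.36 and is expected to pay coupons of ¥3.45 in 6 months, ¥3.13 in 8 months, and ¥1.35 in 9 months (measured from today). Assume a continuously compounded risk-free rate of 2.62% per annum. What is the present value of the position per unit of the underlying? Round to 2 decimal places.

PV(remaining coupons) I = 3.45·e^(−0.0262·6/12) + 3.13·e^(−0.0262·8/12) + 1.35·e^(−0.0262·9/12) = 7.8046
Current forward F = (S − I)·e^(rT) = (131.36 − 7.8046)·e^(0.0262·10/12) = 123.5554 × 1.022073 = 126.2826
Value (long) = (F − K)·e^(−rT) = (126.2826 − 139.83) × 0.978403 = -13.2548
Short position value = −(long value) = ¥13.25

¥13.25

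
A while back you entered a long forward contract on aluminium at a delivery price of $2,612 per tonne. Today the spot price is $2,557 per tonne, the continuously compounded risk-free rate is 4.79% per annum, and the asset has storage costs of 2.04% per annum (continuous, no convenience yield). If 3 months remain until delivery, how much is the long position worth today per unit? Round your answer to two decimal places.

Current fair forward for the remaining 3 months: F = S·e^((r + u)·T), (r + u) = 0.0479 + 0.0204 = 0.0683
F = 2557 · e^(0.0683 × 3/12) = 2557 × 1.01722161 = 2601.0357
Value of long forward = (F − K)·e^(−rT) = (2601.0357 − 2612) · e^(−0.0479·3/12)
= -10.9643 × 0.98809641 = -10.83

-$10.83 per tonne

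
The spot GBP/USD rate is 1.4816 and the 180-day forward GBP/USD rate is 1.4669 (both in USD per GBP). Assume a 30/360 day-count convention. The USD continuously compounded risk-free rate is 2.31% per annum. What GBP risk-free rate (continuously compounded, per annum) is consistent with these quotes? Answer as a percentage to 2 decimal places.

4.30%

F = S·e^((r_USD − r_GBP)T) ⇒ r_GBP = r_USD − ln(F/S)/T
ln(1.4669/1.4816) = -0.009971; /(180/360) = -0.019942
r_GBP = 0.0231 + 0.019942 = 0.043042
r_GBP = 4.30%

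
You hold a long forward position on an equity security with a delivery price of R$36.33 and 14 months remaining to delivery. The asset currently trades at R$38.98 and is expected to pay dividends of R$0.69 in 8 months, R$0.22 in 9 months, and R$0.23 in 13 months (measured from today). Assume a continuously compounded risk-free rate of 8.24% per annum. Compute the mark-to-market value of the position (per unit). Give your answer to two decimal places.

PV(remaining dividends) I = 0.69·e^(−0.0824·8/12) + 0.22·e^(−0.0824·9/12) + 0.23·e^(−0.0824·13/12) = 1.0703
Current forward F = (S − I)·e^(rT) = (38.98 − 1.0703)·e^(0.0824·14/12) = 37.9097 × 1.100906 = 41.7350
Value (long) = (F − K)·e^(−rT) = (41.7350 − 36.33) × 0.908343 = 4.9096
Value = R$4.91

R$4.91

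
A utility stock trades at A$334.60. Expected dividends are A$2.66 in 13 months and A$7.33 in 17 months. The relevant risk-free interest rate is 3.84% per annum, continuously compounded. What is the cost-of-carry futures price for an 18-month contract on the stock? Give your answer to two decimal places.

PV(dividends) I = 2.66·e^(−0.0384·13/12) + 7.33·e^(−0.0384·17/12)
I = 2.5516 + 6.9419 = 9.4935
F = (S − I)·e^(rT) = (334.60 − 9.4935) · e^(0.0384·18/12)
= 325.1065 · e^0.057600 = 325.1065 × 1.059291 = A$344.38

A$344.38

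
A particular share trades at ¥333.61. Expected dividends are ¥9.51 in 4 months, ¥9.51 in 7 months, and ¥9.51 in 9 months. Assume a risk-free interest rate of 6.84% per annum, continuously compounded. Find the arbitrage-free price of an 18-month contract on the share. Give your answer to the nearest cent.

¥339.22

PV(dividends) I = 9.51·e^(−0.0684·4/12) + 9.51·e^(−0.0684·7/12) + 9.51·e^(−0.0684·9/12)
I = 9.2956 + 9.1380 + 9.0344 = 27.4680
F = (S − I)·e^(rT) = (333.61 − 27.4680) · e^(0.0684·18/12)
= 306.1420 · e^0.102600 = 306.1420 × 1.108048 = ¥339.22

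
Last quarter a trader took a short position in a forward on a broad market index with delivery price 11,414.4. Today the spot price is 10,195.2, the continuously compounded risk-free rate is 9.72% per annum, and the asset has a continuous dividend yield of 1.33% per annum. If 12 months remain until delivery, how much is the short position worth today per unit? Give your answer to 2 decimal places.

296.63

Current fair forward for the remaining 12 months: F = S·e^((r − q)·T), (r − q) = 0.0972 − 0.0133 = 0.0839
F = 10195.2 · e^(0.0839 × 12/12) = 10195.2 × 1.08752014 = 11087.4853
Value of long forward = (F − K)·e^(−rT) = (11087.4853 − 11414.4) · e^(−0.0972·12/12)
= -326.9147 × 0.90737451 = -296.63
Short position value = −(long value) = 296.63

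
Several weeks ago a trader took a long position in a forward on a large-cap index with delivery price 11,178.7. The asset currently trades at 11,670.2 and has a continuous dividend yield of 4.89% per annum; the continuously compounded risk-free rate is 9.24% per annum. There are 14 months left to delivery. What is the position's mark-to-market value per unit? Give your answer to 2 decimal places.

Current fair forward for the remaining 14 months: F = S·e^((r − q)·T), (r − q) = 0.0924 − 0.0489 = 0.0435
F = 11670.2 · e^(0.0435 × 14/12) = 11670.2 × 1.05205985 = 12277.7489
Value of long forward = (F − K)·e^(−rT) = (12277.7489 − 11178.7) · e^(−0.0924·14/12)
= 1099.0489 × 0.89780714 = 986.73

986.73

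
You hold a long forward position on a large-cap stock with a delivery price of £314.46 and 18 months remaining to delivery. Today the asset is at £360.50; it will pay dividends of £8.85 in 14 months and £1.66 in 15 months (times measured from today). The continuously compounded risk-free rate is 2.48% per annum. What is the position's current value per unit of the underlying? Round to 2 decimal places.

PV(remaining dividends) I = 8.85·e^(−0.0248·14/12) + 1.66·e^(−0.0248·15/12) = 10.2069
Current forward F = (S − I)·e^(rT) = (360.50 − 10.2069)·e^(0.0248·18/12) = 350.2931 × 1.037901 = 363.5696
Value (long) = (F − K)·e^(−rT) = (363.5696 − 314.46) × 0.963483 = 47.3163
Value = £47.32

£47.32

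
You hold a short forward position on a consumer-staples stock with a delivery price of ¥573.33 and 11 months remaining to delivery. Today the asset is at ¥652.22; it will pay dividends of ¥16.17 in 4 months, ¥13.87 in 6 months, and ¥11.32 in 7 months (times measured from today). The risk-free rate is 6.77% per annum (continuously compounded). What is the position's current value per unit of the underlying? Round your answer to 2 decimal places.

PV(remaining dividends) I = 16.17·e^(−0.0677·4/12) + 13.87·e^(−0.0677·6/12) + 11.32·e^(−0.0677·7/12) = 40.0992
Current forward F = (S − I)·e^(rT) = (652.22 − 40.0992)·e^(0.0677·11/12) = 612.1208 × 1.064024 = 651.3112
Value (long) = (F − K)·e^(−rT) = (651.3112 − 573.33) × 0.939828 = 73.2889
Short position value = −(long value) = -¥73.29

-¥73.29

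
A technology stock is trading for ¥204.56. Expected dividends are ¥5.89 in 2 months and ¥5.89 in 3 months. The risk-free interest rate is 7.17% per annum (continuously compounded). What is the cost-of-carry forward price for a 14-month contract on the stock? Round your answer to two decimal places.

PV(dividends) I = 5.89·e^(−0.0717·2/12) + 5.89·e^(−0.0717·3/12)
I = 5.8200 + 5.7854 = 11.6054
F = (S − I)·e^(rT) = (204.56 − 11.6054) · e^(0.0717·14/12)
= 192.9546 · e^0.083650 = 192.9546 × 1.087248 = ¥209.79

¥209.79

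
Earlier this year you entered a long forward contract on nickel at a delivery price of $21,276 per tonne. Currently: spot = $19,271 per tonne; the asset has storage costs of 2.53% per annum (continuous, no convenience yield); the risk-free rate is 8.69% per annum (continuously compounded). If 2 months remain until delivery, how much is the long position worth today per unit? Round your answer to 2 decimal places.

Current fair forward for the remaining 2 months: F = S·e^((r + u)·T), (r + u) = 0.0869 + 0.0253 = 0.1122
F = 19271 · e^(0.1122 × 2/12) = 19271 × 1.01887594 = 19634.7582
Value of long forward = (F − K)·e^(−rT) = (19634.7582 − 21276) · e^(−0.0869·2/12)
= -1641.2418 × 0.98562105 = -1617.64

-$1617.64 per tonne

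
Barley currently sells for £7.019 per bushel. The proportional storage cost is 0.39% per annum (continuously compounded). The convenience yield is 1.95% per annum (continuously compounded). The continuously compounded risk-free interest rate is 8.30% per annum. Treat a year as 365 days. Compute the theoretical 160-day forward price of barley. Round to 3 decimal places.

Net carry = r + u − y = 0.0830 + 0.0039 − 0.0195 = 0.0674
F = S·e^((r+u−y)T) = 7.019 · e^(0.0674 × 160/365) = 7.019 · e^0.029545
= 7.019 × 1.029986 = £7.229 per bushel

£7.229 per bushel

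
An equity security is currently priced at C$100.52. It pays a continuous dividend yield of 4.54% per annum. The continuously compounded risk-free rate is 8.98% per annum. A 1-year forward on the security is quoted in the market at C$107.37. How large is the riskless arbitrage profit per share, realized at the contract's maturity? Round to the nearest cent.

C$2.29 per share

Fair forward: F* = S·e^(carry·T), with carry = (r − q) = 0.0898 − 0.0454 = 0.0444
F* = 100.52 · e^(0.0444 × 1) = 100.52 · e^0.044400 = 100.52 × 1.045400 = C$105.0836
Market C$107.37 > fair C$105.0836: forward overpriced → cash-and-carry (buy spot, short the forward).
At maturity, profit = |F_mkt − F*| = |107.37 − 105.0836| = C$2.29 per share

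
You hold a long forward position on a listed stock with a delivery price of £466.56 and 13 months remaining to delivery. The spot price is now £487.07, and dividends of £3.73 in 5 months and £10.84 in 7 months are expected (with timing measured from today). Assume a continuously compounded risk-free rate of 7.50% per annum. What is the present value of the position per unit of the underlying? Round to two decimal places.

PV(remaining dividends) I = 3.73·e^(−0.0750·5/12) + 10.84·e^(−0.0750·7/12) = 13.9912
Current forward F = (S − I)·e^(rT) = (487.07 − 13.9912)·e^(0.0750·13/12) = 473.0788 × 1.084642 = 513.1211
Value (long) = (F − K)·e^(−rT) = (513.1211 − 466.56) × 0.921963 = 42.9276
Value = £42.93

£42.93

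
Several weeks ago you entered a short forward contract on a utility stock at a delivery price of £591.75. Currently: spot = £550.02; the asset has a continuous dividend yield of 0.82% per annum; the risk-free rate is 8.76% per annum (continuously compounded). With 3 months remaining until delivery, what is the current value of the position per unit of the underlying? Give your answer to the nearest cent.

Current fair forward for the remaining 3 months: F = S·e^((r − q)·T), (r − q) = 0.0876 − 0.0082 = 0.0794
F = 550.02 · e^(0.0794 × 3/12) = 550.02 × 1.020048 = 561.0468
Value of long forward = (F − K)·e^(−rT) = (561.0468 − 591.75) · e^(−0.0876·3/12)
= -30.7032 × 0.978338 = -30.04
Short position value = −(long value) = £30.04

£30.04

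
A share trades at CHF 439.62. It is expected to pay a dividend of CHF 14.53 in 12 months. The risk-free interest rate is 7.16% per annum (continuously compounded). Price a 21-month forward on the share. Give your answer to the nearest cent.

PV(dividends) I = 14.53·e^(−0.0716·12/12)
I = 13.5260
F = (S − I)·e^(rT) = (439.62 − 13.5260) · e^(0.0716·21/12)
= 426.0940 · e^0.125300 = 426.0940 × 1.133488 = CHF 482.97

CHF 482.97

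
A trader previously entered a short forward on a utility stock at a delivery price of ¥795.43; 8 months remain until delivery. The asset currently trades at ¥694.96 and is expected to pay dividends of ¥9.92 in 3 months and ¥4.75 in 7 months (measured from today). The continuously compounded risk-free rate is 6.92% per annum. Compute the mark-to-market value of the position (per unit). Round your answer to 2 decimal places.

¥78.92

PV(remaining dividends) I = 9.92·e^(−0.0692·3/12) + 4.75·e^(−0.0692·7/12) = 14.3119
Current forward F = (S − I)·e^(rT) = (694.96 − 14.3119)·e^(0.0692·8/12) = 680.6481 × 1.047214 = 712.7842
Value (long) = (F − K)·e^(−rT) = (712.7842 − 795.43) × 0.954915 = -78.9197
Short position value = −(long value) = ¥78.92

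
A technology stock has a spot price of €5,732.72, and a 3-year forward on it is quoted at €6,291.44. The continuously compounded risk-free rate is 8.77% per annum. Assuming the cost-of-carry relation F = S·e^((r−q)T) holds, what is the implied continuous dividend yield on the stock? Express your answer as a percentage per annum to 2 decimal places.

From F = S·e^((r−q)T): (r − q) = ln(F/S)/T
ln(6291.44/5732.72) = ln(1.097462) = 0.093000
(r − q) = 0.093000 / (3) = 0.031000
q = r − ln(F/S)/T = 0.0877 − 0.031000 = 0.056700
q = 5.67%

5.67%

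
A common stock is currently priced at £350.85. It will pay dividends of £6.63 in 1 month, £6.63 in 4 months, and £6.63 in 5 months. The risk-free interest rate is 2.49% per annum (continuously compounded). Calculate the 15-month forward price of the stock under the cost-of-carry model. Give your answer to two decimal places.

PV(dividends) I = 6.63·e^(−0.0249·1/12) + 6.63·e^(−0.0249·4/12) + 6.63·e^(−0.0249·5/12)
I = 6.6163 + 6.5752 + 6.5616 = 19.7531
F = (S − I)·e^(rT) = (350.85 − 19.7531) · e^(0.0249·15/12)
= 331.0969 · e^0.031125 = 331.0969 × 1.031614 = £341.56

£341.56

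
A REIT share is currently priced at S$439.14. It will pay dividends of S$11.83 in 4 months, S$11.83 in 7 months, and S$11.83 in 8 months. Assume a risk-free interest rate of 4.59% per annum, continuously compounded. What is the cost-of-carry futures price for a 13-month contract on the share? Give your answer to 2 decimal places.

PV(dividends) I = 11.83·e^(−0.0459·4/12) + 11.83·e^(−0.0459·7/12) + 11.83·e^(−0.0459·8/12)
I = 11.6504 + 11.5175 + 11.4735 = 34.6414
F = (S − I)·e^(rT) = (439.14 − 34.6414) · e^(0.0459·13/12)
= 404.4986 · e^0.049725 = 404.4986 × 1.050982 = S$425.12

S$425.12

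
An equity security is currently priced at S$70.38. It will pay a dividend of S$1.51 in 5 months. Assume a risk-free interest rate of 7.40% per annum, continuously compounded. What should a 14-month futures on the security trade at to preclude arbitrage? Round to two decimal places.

S$75.13

PV(dividends) I = 1.51·e^(−0.0740·5/12)
I = 1.4642
F = (S − I)·e^(rT) = (70.38 − 1.4642) · e^(0.0740·14/12)
= 68.9158 · e^0.086333 = 68.9158 × 1.090169 = S$75.13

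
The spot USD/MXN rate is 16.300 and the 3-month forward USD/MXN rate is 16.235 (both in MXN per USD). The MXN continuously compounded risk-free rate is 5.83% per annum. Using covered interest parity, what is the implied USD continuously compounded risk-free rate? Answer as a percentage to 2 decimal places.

7.43%

F = S·e^((r_MXN − r_USD)T) ⇒ r_USD = r_MXN − ln(F/S)/T
ln(16.235/16.300) = -0.003996; /(3/12) = -0.015984
r_USD = 0.0583 + 0.015984 = 0.074284
r_USD = 7.43%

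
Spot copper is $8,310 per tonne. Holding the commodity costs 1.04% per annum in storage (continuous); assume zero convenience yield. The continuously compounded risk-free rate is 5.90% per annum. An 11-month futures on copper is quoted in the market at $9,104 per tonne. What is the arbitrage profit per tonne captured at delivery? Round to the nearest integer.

Fair futures: F* = S·e^(carry·T), with carry = (r + u) = 0.0590 + 0.0104 = 0.0694
F* = 8310 · e^(0.0694 × 11/12) = 8310 · e^0.063617 = 8310 × 1.065684 = $8855.8340
Market $9104 > fair $8855.8340: forward overpriced → cash-and-carry (buy spot, short the forward).
At maturity, profit = |F_mkt − F*| = |9104 − 8855.8340| = $248 per tonne

$248 per tonne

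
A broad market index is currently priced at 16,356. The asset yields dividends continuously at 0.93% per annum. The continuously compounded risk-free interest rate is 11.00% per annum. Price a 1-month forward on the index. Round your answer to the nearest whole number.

F = S·e^((r − q)T) = 16356 · e^((0.1100 − 0.0093) × 1/12)
= 16356 · e^0.008392 = 16356 × 1.008427
F = 16,494

16,494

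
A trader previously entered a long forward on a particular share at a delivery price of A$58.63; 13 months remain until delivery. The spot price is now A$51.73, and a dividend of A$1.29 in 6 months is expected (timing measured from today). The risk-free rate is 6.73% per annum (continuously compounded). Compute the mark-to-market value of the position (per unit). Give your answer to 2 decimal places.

-A$4.02

PV(remaining dividends) I = 1.29·e^(−0.0673·6/12) = 1.2473
Current forward F = (S − I)·e^(rT) = (51.73 − 1.2473)·e^(0.0673·13/12) = 50.4827 × 1.075632 = 54.3008
Value (long) = (F − K)·e^(−rT) = (54.3008 − 58.63) × 0.929686 = -4.0248
Value = -A$4.02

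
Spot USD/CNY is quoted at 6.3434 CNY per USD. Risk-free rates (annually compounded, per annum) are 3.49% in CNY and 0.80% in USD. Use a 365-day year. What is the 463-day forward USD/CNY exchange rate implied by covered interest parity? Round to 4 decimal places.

By covered interest parity, F = S · (1+r_CNY)^T / (1+r_USD)^T
= 6.3434 × 1.044476 / 1.010159 = 6.3434 × 1.033972
F = 6.5589 CNY per USD

6.5589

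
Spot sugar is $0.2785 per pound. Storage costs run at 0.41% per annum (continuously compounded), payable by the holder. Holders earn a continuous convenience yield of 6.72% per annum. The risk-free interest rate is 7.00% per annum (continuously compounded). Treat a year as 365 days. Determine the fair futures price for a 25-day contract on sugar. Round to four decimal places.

Net carry = r + u − y = 0.0700 + 0.0041 − 0.0672 = 0.0069
F = S·e^((r+u−y)T) = 0.2785 · e^(0.0069 × 25/365) = 0.2785 · e^0.000473
= 0.2785 × 1.000473 = $0.2786 per pound

$0.2786 per pound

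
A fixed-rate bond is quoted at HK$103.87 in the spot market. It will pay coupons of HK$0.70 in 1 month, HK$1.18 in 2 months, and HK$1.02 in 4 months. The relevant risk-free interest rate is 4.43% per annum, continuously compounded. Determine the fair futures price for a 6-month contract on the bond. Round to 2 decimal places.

HK$103.26

PV(coupons) I = 0.70·e^(−0.0443·1/12) + 1.18·e^(−0.0443·2/12) + 1.02·e^(−0.0443·4/12)
I = 0.6974 + 1.1713 + 1.0050 = 2.8737
F = (S − I)·e^(rT) = (103.87 − 2.8737) · e^(0.0443·6/12)
= 100.9963 · e^0.022150 = 100.9963 × 1.022397 = HK$103.26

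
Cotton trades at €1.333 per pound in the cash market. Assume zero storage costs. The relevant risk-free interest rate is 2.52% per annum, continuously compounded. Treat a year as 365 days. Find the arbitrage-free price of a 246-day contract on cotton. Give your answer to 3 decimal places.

€1.356 per pound

F = S·e^(rT) = 1.333 · e^(0.0252 × 246/365) = 1.333 · e^0.016984
= 1.333 × 1.017129 = €1.356 per pound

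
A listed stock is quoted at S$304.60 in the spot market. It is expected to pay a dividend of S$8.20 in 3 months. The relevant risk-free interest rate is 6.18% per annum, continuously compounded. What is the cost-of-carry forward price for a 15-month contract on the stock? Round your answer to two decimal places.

PV(dividends) I = 8.20·e^(−0.0618·3/12)
I = 8.0743
F = (S − I)·e^(rT) = (304.60 − 8.0743) · e^(0.0618·15/12)
= 296.5257 · e^0.077250 = 296.5257 × 1.080312 = S$320.34

S$320.34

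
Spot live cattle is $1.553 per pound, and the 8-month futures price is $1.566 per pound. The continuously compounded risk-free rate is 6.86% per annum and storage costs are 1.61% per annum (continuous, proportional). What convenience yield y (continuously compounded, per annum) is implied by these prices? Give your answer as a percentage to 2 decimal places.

F = S·e^((r+u−y)T) ⇒ (r+u−y) = ln(F/S)/T
ln(1.566/1.553) = 0.008336; /T ⇒ 0.012504
y = r + u − ln(F/S)/T = 0.0686 + 0.0161 − 0.012504 = 0.072196
y = 7.22%

7.22%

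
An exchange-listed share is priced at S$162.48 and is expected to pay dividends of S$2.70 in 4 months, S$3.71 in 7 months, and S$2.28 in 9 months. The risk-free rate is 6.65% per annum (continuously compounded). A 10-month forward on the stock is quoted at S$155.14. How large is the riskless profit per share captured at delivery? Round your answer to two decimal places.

PV(dividends) I = 2.70·e^(−0.0665·4/12) + 3.71·e^(−0.0665·7/12) + 2.28·e^(−0.0665·9/12) = 8.3787
Fair forward F* = (S − I)·e^(rT) = (162.48 − 8.3787)·e^0.055417 = 154.1013 × 1.056981 = 162.8821
Market S$155.14 < fair 162.8821: forward underpriced → reverse cash-and-carry (short the stock, invest proceeds at r, pay the dividends, go long the forward).
Profit at T = |F_mkt − F*| = |155.14 − 162.8821| = S$7.74 per share

S$7.74 per share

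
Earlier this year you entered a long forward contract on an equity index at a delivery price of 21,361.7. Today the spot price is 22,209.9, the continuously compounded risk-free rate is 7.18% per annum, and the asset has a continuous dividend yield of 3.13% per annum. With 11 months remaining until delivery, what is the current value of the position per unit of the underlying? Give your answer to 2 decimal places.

Current fair forward for the remaining 11 months: F = S·e^((r − q)·T), (r − q) = 0.0718 − 0.0313 = 0.0405
F = 22209.9 · e^(0.0405 × 11/12) = 22209.9 × 1.03782274 = 23049.9393
Value of long forward = (F − K)·e^(−rT) = (23049.9393 − 21361.7) · e^(−0.0718·11/12)
= 1688.2393 × 0.93630250 = 1580.70

1580.70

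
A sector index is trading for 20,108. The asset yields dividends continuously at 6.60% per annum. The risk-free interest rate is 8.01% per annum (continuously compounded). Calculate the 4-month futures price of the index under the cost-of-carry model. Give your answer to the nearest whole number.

F = S·e^((r − q)T) = 20108 · e^((0.0801 − 0.0660) × 4/12)
= 20108 · e^0.004700 = 20108 × 1.004711
F = 20,203

20,203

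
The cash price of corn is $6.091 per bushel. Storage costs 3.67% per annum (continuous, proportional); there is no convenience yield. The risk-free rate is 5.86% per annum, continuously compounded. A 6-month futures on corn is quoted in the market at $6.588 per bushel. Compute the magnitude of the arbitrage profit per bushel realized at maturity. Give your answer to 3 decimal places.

Fair futures: F* = S·e^(carry·T), with carry = (r + u) = 0.0586 + 0.0367 = 0.0953
F* = 6.091 · e^(0.0953 × 6/12) = 6.091 · e^0.047650 = 6.091 × 1.048804 = $6.3883
Market $6.588 > fair $6.3883: forward overpriced → cash-and-carry (buy spot, short the forward).
At maturity, profit = |F_mkt − F*| = |6.588 − 6.3883| = $0.200 per bushel

$0.200 per bushel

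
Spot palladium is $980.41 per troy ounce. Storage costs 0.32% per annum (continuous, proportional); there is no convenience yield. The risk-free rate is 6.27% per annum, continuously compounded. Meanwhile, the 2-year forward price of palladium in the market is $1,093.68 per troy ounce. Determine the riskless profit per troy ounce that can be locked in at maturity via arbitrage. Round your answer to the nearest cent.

$24.85 per troy ounce

Fair forward: F* = S·e^(carry·T), with carry = (r + u) = 0.0627 + 0.0032 = 0.0659
F* = 980.41 · e^(0.0659 × 2) = 980.41 · e^0.131800 = 980.41 × 1.140880 = $1118.5302
Market $1093.68 < fair $1118.5302: forward underpriced → reverse cash-and-carry (short spot, go long the forward).
At maturity, profit = |F_mkt − F*| = |1093.68 − 1118.5302| = $24.85 per troy ounce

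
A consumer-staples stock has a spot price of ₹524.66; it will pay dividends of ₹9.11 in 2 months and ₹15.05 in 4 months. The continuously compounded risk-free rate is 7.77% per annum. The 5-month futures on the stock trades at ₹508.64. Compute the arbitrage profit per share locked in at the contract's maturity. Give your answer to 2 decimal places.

PV(dividends) I = 9.11·e^(−0.0777·2/12) + 15.05·e^(−0.0777·4/12) = 23.6580
Fair futures F* = (S − I)·e^(rT) = (524.66 − 23.6580)·e^0.032375 = 501.0020 × 1.032905 = 517.4875
Market ₹508.64 < fair 517.4875: forward underpriced → reverse cash-and-carry (short the stock, invest proceeds at r, pay the dividends, go long the forward).
Profit at T = |F_mkt − F*| = |508.64 − 517.4875| = ₹8.85 per share

₹8.85 per share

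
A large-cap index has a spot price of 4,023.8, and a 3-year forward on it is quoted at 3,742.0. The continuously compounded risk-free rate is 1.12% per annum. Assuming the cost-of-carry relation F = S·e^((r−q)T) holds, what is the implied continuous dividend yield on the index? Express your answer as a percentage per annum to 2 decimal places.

3.54%

From F = S·e^((r−q)T): (r − q) = ln(F/S)/T
ln(3742.0/4023.8) = ln(0.929967) = -0.072606
(r − q) = -0.072606 / (3) = -0.024202
q = r − ln(F/S)/T = 0.0112 + 0.024202 = 0.035402
q = 3.54%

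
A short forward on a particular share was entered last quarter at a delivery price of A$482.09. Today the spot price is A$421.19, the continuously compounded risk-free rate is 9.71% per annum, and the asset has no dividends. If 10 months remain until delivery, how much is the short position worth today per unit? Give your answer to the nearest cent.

Current fair forward for the remaining 10 months: F = S·e^(r·T), r = 0.0971
F = 421.19 · e^(0.0971 × 10/12) = 421.19 × 1.084281 = 456.6883
Value of long forward = (F − K)·e^(−rT) = (456.6883 − 482.09) · e^(−0.0971·10/12)
= -25.4017 × 0.922271 = -23.43
Short position value = −(long value) = A$23.43

A$23.43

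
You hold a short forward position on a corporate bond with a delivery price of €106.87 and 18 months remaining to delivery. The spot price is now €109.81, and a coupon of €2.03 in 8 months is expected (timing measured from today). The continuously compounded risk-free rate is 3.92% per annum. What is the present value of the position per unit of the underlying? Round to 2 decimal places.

PV(remaining coupons) I = 2.03·e^(−0.0392·8/12) = 1.9776
Current forward F = (S − I)·e^(rT) = (109.81 − 1.9776)·e^(0.0392·18/12) = 107.8324 × 1.060563 = 114.3631
Value (long) = (F − K)·e^(−rT) = (114.3631 − 106.87) × 0.942895 = 7.0652
Short position value = −(long value) = -€7.07

-€7.07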